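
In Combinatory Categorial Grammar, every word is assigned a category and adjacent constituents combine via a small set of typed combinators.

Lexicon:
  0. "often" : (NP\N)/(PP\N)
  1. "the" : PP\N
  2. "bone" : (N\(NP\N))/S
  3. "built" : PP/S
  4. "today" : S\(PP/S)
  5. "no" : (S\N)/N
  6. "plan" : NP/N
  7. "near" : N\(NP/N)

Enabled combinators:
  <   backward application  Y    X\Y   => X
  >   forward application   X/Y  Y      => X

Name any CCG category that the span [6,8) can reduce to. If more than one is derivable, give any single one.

[0,8] S   <
  [0,5] N   <
    [0,2] NP\N   >
      [0,1] "often" : (NP\N)/(PP\N)
      [1,2] "the" : PP\N
    [2,5] N\(NP\N)   >
      [2,3] "bone" : (N\(NP\N))/S
      [3,5] S   <
        [3,4] "built" : PP/S
        [4,5] "today" : S\(PP/S)
  [5,8] S\N   >
    [5,6] "no" : (S\N)/N
    [6,8] N   <
      [6,7] "plan" : NP/N
      [7,8] "near" : N\(NP/N)

N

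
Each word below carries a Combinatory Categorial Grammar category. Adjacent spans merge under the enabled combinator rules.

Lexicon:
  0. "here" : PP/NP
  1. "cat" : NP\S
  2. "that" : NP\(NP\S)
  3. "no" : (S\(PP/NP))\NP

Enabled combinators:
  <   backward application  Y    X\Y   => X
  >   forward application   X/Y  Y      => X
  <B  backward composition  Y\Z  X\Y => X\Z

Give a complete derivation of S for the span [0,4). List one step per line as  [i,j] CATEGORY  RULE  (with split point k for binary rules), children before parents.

[0,4] S   <
  [0,1] "here" : PP/NP
  [1,4] S\(PP/NP)   <
    [1,3] NP   <
      [1,2] "cat" : NP\S
      [2,3] "that" : NP\(NP\S)
    [3,4] "no" : (S\(PP/NP))\NP

[0,1] PP/NP  lex  "here"
[1,2] NP\S  lex  "cat"
[2,3] NP\(NP\S)  lex  "that"
[1,3] NP  <  k=2
[3,4] (S\(PP/NP))\NP  lex  "no"
[1,4] S\(PP/NP)  <  k=3
[0,4] S  <  k=1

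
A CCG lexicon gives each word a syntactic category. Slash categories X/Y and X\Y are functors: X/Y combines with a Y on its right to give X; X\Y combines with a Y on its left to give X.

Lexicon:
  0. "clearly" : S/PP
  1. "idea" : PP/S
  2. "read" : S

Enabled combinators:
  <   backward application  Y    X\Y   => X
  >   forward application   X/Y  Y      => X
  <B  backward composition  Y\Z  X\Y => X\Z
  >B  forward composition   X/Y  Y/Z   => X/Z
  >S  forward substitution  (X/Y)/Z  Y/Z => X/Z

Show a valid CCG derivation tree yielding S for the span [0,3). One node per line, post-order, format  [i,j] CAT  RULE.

[0,3] S   >
  [0,1] "clearly" : S/PP
  [1,3] PP   >
    [1,2] "idea" : PP/S
    [2,3] "read" : S

[0,1] S/PP  lex  "clearly"
[1,2] PP/S  lex  "idea"
[2,3] S  lex  "read"
[1,3] PP  >  k=2
[0,3] S  >  k=1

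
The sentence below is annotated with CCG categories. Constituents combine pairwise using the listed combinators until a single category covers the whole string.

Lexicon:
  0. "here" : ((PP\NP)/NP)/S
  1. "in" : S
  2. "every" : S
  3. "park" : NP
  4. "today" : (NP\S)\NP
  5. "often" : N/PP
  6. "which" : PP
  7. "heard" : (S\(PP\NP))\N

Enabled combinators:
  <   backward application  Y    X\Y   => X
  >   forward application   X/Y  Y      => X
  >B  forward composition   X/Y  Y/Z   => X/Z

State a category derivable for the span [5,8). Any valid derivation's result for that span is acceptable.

S\(PP\NP)

[0,8] S   <
  [0,5] PP\NP   >
    [0,2] (PP\NP)/NP   >
      [0,1] "here" : ((PP\NP)/NP)/S
      [1,2] "in" : S
    [2,5] NP   <
      [2,3] "every" : S
      [3,5] NP\S   <
        [3,4] "park" : NP
        [4,5] "today" : (NP\S)\NP
  [5,8] S\(PP\NP)   <
    [5,7] N   >
      [5,6] "often" : N/PP
      [6,7] "which" : PP
    [7,8] "heard" : (S\(PP\NP))\N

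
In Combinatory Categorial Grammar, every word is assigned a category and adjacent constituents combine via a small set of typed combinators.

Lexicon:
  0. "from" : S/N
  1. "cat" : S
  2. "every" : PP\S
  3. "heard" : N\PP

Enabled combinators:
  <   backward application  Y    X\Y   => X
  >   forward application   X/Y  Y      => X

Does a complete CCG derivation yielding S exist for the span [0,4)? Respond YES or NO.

[0,4] S   >
  [0,1] "from" : S/N
  [1,4] N   <
    [1,3] PP   <
      [1,2] "cat" : S
      [2,3] "every" : PP\S
    [3,4] "heard" : N\PP

YES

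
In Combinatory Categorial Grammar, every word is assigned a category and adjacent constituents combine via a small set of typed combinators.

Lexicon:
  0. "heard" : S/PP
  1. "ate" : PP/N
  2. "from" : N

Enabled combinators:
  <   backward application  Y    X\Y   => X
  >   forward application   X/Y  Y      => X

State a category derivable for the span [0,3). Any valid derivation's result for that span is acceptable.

[0,3] S   >
  [0,1] "heard" : S/PP
  [1,3] PP   >
    [1,2] "ate" : PP/N
    [2,3] "from" : N

S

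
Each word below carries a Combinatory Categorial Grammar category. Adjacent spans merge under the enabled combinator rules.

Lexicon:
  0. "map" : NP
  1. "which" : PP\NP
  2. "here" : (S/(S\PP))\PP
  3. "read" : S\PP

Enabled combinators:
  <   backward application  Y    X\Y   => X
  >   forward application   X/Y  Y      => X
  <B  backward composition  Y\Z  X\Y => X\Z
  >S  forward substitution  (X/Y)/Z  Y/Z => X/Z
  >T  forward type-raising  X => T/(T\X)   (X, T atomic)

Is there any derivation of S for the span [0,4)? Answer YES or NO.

YES

[0,4] S   >
  [0,3] S/(S\PP)   <
    [0,2] PP   >
      [0,1] PP/(PP\NP)   >T
        [0,1] "map" : NP
      [1,2] "which" : PP\NP
    [2,3] "here" : (S/(S\PP))\PP
  [3,4] "read" : S\PP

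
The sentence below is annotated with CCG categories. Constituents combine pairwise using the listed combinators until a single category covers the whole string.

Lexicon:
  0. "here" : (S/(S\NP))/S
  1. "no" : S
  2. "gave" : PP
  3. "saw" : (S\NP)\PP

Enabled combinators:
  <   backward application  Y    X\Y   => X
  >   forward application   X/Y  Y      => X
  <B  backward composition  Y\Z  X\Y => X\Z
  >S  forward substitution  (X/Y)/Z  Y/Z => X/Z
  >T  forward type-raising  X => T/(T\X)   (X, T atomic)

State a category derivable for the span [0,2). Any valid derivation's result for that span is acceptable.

[0,4] S   >
  [0,2] S/(S\NP)   >
    [0,1] "here" : (S/(S\NP))/S
    [1,2] "no" : S
  [2,4] S\NP   <
    [2,3] "gave" : PP
    [3,4] "saw" : (S\NP)\PP

S/(S\NP)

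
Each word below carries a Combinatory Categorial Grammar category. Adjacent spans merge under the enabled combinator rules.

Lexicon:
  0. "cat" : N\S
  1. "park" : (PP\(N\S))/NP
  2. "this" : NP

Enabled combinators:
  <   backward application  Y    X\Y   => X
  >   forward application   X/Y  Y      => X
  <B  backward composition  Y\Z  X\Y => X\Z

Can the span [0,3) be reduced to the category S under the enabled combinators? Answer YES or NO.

NO

N\S (PP\(N\S))/NP NP
CKY chart[0,3] = {PP}; S ∉ chart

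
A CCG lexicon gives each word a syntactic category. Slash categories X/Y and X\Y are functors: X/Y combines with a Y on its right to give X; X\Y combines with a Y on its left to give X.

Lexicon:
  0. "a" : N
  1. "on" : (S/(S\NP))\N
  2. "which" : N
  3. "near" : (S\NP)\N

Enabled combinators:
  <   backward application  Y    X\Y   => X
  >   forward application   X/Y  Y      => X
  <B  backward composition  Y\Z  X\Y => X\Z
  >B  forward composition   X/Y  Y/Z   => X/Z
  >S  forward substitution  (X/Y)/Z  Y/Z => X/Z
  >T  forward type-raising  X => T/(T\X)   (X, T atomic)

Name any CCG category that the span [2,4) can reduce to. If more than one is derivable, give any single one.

[0,4] S   >
  [0,2] S/(S\NP)   <
    [0,1] "a" : N
    [1,2] "on" : (S/(S\NP))\N
  [2,4] S\NP   <
    [2,3] "which" : N
    [3,4] "near" : (S\NP)\N

S\NP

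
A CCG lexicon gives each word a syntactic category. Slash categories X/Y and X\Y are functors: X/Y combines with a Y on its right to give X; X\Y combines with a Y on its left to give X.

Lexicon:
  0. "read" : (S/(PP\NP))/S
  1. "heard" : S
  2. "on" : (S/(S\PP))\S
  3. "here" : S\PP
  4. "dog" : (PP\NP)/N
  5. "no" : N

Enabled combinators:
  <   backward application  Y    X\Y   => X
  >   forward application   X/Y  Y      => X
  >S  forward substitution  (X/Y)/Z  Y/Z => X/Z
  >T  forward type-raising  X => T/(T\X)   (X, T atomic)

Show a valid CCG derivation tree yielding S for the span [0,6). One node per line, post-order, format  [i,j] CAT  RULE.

[0,6] S   >
  [0,4] S/(PP\NP)   >
    [0,1] "read" : (S/(PP\NP))/S
    [1,4] S   >
      [1,3] S/(S\PP)   <
        [1,2] "heard" : S
        [2,3] "on" : (S/(S\PP))\S
      [3,4] "here" : S\PP
  [4,6] PP\NP   >
    [4,5] "dog" : (PP\NP)/N
    [5,6] "no" : N

[0,1] (S/(PP\NP))/S  lex  "read"
[1,2] S  lex  "heard"
[2,3] (S/(S\PP))\S  lex  "on"
[1,3] S/(S\PP)  <  k=2
[3,4] S\PP  lex  "here"
[1,4] S  >  k=3
[0,4] S/(PP\NP)  >  k=1
[4,5] (PP\NP)/N  lex  "dog"
[5,6] N  lex  "no"
[4,6] PP\NP  >  k=5
[0,6] S  >  k=4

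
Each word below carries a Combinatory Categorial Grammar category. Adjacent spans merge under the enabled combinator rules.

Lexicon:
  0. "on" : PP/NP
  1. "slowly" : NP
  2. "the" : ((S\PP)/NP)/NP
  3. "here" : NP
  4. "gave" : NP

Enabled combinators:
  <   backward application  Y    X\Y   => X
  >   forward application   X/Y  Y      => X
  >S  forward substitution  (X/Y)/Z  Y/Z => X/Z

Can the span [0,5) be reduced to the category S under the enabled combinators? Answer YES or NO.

YES

[0,5] S   <
  [0,2] PP   >
    [0,1] "on" : PP/NP
    [1,2] "slowly" : NP
  [2,5] S\PP   >
    [2,4] (S\PP)/NP   >
      [2,3] "the" : ((S\PP)/NP)/NP
      [3,4] "here" : NP
    [4,5] "gave" : NP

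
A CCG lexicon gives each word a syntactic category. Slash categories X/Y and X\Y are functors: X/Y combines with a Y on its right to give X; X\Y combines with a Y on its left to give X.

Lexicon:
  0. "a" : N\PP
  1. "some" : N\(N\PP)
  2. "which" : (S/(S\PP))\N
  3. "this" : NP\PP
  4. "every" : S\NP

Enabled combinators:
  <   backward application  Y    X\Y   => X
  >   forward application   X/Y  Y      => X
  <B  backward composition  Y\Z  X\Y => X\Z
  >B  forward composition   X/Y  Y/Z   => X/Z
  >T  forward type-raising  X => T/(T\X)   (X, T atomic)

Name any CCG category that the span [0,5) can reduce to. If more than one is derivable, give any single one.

S

[0,5] S   >
  [0,3] S/(S\PP)   <
    [0,2] N   <
      [0,1] "a" : N\PP
      [1,2] "some" : N\(N\PP)
    [2,3] "which" : (S/(S\PP))\N
  [3,5] S\PP   <B
    [3,4] "this" : NP\PP
    [4,5] "every" : S\NP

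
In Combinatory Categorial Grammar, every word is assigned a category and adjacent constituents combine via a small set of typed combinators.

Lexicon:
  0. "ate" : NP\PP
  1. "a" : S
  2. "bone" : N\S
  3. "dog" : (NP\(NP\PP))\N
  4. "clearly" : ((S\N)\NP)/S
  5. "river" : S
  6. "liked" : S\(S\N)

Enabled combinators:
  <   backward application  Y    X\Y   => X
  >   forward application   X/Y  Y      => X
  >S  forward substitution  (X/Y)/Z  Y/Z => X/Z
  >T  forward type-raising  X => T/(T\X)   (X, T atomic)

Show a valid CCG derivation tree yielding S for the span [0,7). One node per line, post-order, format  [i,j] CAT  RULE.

[0,7] S   <
  [0,6] S\N   <
    [0,4] NP   <
      [0,1] "ate" : NP\PP
      [1,4] NP\(NP\PP)   <
        [1,3] N   <
          [1,2] "a" : S
          [2,3] "bone" : N\S
        [3,4] "dog" : (NP\(NP\PP))\N
    [4,6] (S\N)\NP   >
      [4,5] "clearly" : ((S\N)\NP)/S
      [5,6] "river" : S
  [6,7] "liked" : S\(S\N)

[0,1] NP\PP  lex  "ate"
[1,2] S  lex  "a"
[2,3] N\S  lex  "bone"
[1,3] N  <  k=2
[3,4] (NP\(NP\PP))\N  lex  "dog"
[1,4] NP\(NP\PP)  <  k=3
[0,4] NP  <  k=1
[4,5] ((S\N)\NP)/S  lex  "clearly"
[5,6] S  lex  "river"
[4,6] (S\N)\NP  >  k=5
[0,6] S\N  <  k=4
[6,7] S\(S\N)  lex  "liked"
[0,7] S  <  k=6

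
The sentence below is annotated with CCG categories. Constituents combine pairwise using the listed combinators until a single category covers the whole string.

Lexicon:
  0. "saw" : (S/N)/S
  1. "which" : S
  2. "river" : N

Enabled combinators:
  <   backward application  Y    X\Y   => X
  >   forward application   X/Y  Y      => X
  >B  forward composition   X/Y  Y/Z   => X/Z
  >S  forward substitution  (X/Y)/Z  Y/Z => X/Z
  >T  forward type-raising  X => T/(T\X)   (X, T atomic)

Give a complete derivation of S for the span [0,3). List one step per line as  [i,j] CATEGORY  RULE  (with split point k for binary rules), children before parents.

[0,1] (S/N)/S  lex  "saw"
[1,2] S  lex  "which"
[0,2] S/N  >  k=1
[2,3] N  lex  "river"
[0,3] S  >  k=2

[0,3] S   >
  [0,2] S/N   >
    [0,1] "saw" : (S/N)/S
    [1,2] "which" : S
  [2,3] "river" : N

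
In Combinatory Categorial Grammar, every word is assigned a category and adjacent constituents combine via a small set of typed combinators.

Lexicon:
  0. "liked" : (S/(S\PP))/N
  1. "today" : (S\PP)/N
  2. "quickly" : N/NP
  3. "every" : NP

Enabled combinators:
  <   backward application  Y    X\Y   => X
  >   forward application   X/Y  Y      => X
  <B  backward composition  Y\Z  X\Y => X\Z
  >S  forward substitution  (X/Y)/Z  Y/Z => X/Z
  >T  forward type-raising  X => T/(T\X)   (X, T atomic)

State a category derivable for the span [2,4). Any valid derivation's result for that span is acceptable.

N

[0,4] S   >
  [0,2] S/N   >S
    [0,1] "liked" : (S/(S\PP))/N
    [1,2] "today" : (S\PP)/N
  [2,4] N   >
    [2,3] "quickly" : N/NP
    [3,4] "every" : NP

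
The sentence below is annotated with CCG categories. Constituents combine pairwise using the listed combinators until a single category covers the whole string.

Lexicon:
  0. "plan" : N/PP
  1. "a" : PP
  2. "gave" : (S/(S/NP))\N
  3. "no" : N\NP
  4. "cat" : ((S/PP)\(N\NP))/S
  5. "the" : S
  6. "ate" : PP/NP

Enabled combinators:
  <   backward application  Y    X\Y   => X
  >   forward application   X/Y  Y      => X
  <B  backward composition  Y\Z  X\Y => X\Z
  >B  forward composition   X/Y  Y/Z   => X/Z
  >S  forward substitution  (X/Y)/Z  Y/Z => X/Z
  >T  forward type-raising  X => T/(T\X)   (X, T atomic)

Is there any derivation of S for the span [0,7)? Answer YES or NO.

YES

[0,7] S   >
  [0,3] S/(S/NP)   <
    [0,2] N   >
      [0,1] "plan" : N/PP
      [1,2] "a" : PP
    [2,3] "gave" : (S/(S/NP))\N
  [3,7] S/NP   >B
    [3,6] S/PP   <
      [3,4] "no" : N\NP
      [4,6] (S/PP)\(N\NP)   >
        [4,5] "cat" : ((S/PP)\(N\NP))/S
        [5,6] "the" : S
    [6,7] "ate" : PP/NP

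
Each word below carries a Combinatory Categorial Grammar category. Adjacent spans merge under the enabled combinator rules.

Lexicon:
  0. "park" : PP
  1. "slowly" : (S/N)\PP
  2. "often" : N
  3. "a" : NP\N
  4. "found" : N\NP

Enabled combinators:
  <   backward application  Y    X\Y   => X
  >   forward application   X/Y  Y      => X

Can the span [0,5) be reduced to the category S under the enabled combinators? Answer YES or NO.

YES

[0,5] S   >
  [0,2] S/N   <
    [0,1] "park" : PP
    [1,2] "slowly" : (S/N)\PP
  [2,5] N   <
    [2,4] NP   <
      [2,3] "often" : N
      [3,4] "a" : NP\N
    [4,5] "found" : N\NP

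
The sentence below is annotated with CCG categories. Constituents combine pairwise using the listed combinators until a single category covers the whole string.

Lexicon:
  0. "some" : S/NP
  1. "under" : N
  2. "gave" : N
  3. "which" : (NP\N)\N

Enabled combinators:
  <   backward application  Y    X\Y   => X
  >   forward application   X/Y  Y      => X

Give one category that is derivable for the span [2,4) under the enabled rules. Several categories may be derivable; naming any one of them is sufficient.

[0,4] S   >
  [0,1] "some" : S/NP
  [1,4] NP   <
    [1,2] "under" : N
    [2,4] NP\N   <
      [2,3] "gave" : N
      [3,4] "which" : (NP\N)\N

NP\N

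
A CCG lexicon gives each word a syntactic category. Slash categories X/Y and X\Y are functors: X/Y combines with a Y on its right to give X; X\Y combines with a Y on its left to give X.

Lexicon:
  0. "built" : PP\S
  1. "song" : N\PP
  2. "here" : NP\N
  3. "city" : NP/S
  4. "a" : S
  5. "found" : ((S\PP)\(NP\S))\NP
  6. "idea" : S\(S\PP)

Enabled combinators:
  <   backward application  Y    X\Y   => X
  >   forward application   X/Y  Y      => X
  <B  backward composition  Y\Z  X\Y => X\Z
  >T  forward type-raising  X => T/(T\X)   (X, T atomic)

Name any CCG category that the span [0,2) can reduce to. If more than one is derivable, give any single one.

N\S

[0,7] S   <
  [0,6] S\PP   <
    [0,3] NP\S   <B
      [0,2] N\S   <B
        [0,1] "built" : PP\S
        [1,2] "song" : N\PP
      [2,3] "here" : NP\N
    [3,6] (S\PP)\(NP\S)   <
      [3,5] NP   >
        [3,4] "city" : NP/S
        [4,5] "a" : S
      [5,6] "found" : ((S\PP)\(NP\S))\NP
  [6,7] "idea" : S\(S\PP)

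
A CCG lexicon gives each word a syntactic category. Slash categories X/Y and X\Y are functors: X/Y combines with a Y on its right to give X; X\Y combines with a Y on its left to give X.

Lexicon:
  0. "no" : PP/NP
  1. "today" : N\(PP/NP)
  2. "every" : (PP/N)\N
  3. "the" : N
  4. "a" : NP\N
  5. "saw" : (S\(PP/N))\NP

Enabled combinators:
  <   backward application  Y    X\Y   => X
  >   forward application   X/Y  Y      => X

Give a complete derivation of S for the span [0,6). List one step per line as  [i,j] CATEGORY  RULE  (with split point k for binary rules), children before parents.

[0,1] PP/NP  lex  "no"
[1,2] N\(PP/NP)  lex  "today"
[0,2] N  <  k=1
[2,3] (PP/N)\N  lex  "every"
[0,3] PP/N  <  k=2
[3,4] N  lex  "the"
[4,5] NP\N  lex  "a"
[3,5] NP  <  k=4
[5,6] (S\(PP/N))\NP  lex  "saw"
[3,6] S\(PP/N)  <  k=5
[0,6] S  <  k=3

[0,6] S   <
  [0,3] PP/N   <
    [0,2] N   <
      [0,1] "no" : PP/NP
      [1,2] "today" : N\(PP/NP)
    [2,3] "every" : (PP/N)\N
  [3,6] S\(PP/N)   <
    [3,5] NP   <
      [3,4] "the" : N
      [4,5] "a" : NP\N
    [5,6] "saw" : (S\(PP/N))\NP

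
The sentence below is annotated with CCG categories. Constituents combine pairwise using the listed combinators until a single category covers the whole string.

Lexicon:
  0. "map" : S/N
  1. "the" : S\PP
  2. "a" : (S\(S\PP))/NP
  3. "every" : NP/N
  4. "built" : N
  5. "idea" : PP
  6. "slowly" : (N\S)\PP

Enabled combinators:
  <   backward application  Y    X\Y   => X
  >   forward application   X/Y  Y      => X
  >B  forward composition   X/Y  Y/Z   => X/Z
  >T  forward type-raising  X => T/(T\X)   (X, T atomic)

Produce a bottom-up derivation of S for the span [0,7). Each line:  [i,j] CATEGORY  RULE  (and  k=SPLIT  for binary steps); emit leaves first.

[0,7] S   >
  [0,1] "map" : S/N
  [1,7] N   <
    [1,5] S   <
      [1,2] "the" : S\PP
      [2,5] S\(S\PP)   >
        [2,3] "a" : (S\(S\PP))/NP
        [3,5] NP   >
          [3,4] "every" : NP/N
          [4,5] "built" : N
    [5,7] N\S   <
      [5,6] "idea" : PP
      [6,7] "slowly" : (N\S)\PP

[0,1] S/N  lex  "map"
[1,2] S\PP  lex  "the"
[2,3] (S\(S\PP))/NP  lex  "a"
[3,4] NP/N  lex  "every"
[4,5] N  lex  "built"
[3,5] NP  >  k=4
[2,5] S\(S\PP)  >  k=3
[1,5] S  <  k=2
[5,6] PP  lex  "idea"
[6,7] (N\S)\PP  lex  "slowly"
[5,7] N\S  <  k=6
[1,7] N  <  k=5
[0,7] S  >  k=1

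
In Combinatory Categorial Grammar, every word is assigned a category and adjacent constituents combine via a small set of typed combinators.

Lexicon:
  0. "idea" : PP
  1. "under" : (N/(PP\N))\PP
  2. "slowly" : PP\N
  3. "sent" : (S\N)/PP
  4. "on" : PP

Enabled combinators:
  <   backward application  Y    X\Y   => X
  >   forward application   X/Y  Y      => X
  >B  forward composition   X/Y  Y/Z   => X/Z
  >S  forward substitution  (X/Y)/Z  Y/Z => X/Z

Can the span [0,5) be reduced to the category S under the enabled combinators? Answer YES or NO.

YES

[0,5] S   <
  [0,3] N   >
    [0,2] N/(PP\N)   <
      [0,1] "idea" : PP
      [1,2] "under" : (N/(PP\N))\PP
    [2,3] "slowly" : PP\N
  [3,5] S\N   >
    [3,4] "sent" : (S\N)/PP
    [4,5] "on" : PP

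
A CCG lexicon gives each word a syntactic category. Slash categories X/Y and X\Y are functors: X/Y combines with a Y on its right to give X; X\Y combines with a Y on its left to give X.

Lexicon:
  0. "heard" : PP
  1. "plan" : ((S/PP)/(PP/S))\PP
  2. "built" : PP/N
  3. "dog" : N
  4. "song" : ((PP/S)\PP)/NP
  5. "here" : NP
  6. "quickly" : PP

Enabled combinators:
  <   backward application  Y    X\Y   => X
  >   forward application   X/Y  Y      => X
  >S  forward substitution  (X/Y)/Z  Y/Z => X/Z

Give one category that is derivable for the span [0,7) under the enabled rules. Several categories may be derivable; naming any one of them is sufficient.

[0,7] S   >
  [0,6] S/PP   >
    [0,2] (S/PP)/(PP/S)   <
      [0,1] "heard" : PP
      [1,2] "plan" : ((S/PP)/(PP/S))\PP
    [2,6] PP/S   <
      [2,4] PP   >
        [2,3] "built" : PP/N
        [3,4] "dog" : N
      [4,6] (PP/S)\PP   >
        [4,5] "song" : ((PP/S)\PP)/NP
        [5,6] "here" : NP
  [6,7] "quickly" : PP

S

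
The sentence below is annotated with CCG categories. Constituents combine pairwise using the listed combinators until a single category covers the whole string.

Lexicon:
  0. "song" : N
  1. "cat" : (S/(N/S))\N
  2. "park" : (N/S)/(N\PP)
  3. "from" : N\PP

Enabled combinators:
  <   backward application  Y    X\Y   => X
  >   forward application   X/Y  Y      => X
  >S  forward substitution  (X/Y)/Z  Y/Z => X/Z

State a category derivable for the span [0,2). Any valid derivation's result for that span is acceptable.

[0,4] S   >
  [0,2] S/(N/S)   <
    [0,1] "song" : N
    [1,2] "cat" : (S/(N/S))\N
  [2,4] N/S   >
    [2,3] "park" : (N/S)/(N\PP)
    [3,4] "from" : N\PP

S/(N/S)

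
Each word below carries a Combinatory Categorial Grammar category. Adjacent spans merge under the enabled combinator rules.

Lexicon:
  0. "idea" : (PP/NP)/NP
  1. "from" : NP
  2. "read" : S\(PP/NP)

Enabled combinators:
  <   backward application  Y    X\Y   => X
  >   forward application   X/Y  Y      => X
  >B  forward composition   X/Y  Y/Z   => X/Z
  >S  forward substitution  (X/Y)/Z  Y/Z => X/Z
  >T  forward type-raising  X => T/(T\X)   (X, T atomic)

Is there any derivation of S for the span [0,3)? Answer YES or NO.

[0,3] S   <
  [0,2] PP/NP   >
    [0,1] "idea" : (PP/NP)/NP
    [1,2] "from" : NP
  [2,3] "read" : S\(PP/NP)

YES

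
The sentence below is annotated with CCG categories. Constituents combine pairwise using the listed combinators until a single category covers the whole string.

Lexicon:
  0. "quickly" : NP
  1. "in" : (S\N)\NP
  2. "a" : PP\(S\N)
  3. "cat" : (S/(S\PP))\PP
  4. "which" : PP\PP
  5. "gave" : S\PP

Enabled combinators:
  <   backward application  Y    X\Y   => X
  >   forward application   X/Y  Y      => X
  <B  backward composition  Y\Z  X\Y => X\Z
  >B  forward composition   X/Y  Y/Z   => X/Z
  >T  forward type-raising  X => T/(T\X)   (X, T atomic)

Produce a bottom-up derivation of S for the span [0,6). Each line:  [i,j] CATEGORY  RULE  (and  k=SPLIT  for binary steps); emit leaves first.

[0,6] S   >
  [0,4] S/(S\PP)   <
    [0,3] PP   <
      [0,1] "quickly" : NP
      [1,3] PP\NP   <B
        [1,2] "in" : (S\N)\NP
        [2,3] "a" : PP\(S\N)
    [3,4] "cat" : (S/(S\PP))\PP
  [4,6] S\PP   <B
    [4,5] "which" : PP\PP
    [5,6] "gave" : S\PP

[0,1] NP  lex  "quickly"
[1,2] (S\N)\NP  lex  "in"
[2,3] PP\(S\N)  lex  "a"
[1,3] PP\NP  <B  k=2
[0,3] PP  <  k=1
[3,4] (S/(S\PP))\PP  lex  "cat"
[0,4] S/(S\PP)  <  k=3
[4,5] PP\PP  lex  "which"
[5,6] S\PP  lex  "gave"
[4,6] S\PP  <B  k=5
[0,6] S  >  k=4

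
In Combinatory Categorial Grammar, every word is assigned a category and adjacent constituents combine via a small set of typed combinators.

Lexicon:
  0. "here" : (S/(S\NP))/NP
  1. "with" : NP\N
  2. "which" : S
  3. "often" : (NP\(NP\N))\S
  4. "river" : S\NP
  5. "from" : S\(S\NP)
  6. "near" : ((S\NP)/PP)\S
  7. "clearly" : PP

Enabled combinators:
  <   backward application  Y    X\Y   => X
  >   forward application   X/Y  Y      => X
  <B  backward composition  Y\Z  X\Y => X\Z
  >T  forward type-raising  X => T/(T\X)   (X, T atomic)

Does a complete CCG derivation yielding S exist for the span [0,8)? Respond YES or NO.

[0,8] S   >
  [0,4] S/(S\NP)   >
    [0,1] "here" : (S/(S\NP))/NP
    [1,4] NP   <
      [1,2] "with" : NP\N
      [2,4] NP\(NP\N)   <
        [2,3] "which" : S
        [3,4] "often" : (NP\(NP\N))\S
  [4,8] S\NP   >
    [4,7] (S\NP)/PP   <
      [4,6] S   <
        [4,5] "river" : S\NP
        [5,6] "from" : S\(S\NP)
      [6,7] "near" : ((S\NP)/PP)\S
    [7,8] "clearly" : PP

YES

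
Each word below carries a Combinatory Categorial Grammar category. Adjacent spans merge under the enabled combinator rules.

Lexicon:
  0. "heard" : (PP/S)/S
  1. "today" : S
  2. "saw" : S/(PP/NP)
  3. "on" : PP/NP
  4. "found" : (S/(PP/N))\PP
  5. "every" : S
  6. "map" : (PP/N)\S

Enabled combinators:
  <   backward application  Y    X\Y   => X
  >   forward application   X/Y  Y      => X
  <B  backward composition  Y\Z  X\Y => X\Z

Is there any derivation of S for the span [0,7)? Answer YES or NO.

[0,7] S   >
  [0,5] S/(PP/N)   <
    [0,4] PP   >
      [0,2] PP/S   >
        [0,1] "heard" : (PP/S)/S
        [1,2] "today" : S
      [2,4] S   >
        [2,3] "saw" : S/(PP/NP)
        [3,4] "on" : PP/NP
    [4,5] "found" : (S/(PP/N))\PP
  [5,7] PP/N   <
    [5,6] "every" : S
    [6,7] "map" : (PP/N)\S

YES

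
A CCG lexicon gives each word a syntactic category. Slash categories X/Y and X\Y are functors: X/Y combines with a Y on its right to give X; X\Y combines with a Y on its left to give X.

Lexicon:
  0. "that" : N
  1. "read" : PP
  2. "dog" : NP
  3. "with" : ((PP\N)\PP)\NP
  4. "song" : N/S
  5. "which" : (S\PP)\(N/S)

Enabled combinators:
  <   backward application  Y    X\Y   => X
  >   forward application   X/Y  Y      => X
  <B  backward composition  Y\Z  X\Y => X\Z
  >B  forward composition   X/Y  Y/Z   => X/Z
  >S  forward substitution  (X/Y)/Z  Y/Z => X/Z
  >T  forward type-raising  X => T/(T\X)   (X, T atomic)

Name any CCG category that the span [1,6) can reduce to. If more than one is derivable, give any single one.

S\N

[0,6] S   >
  [0,1] S/(S\N)   >T
    [0,1] "that" : N
  [1,6] S\N   <B
    [1,4] PP\N   <
      [1,2] "read" : PP
      [2,4] (PP\N)\PP   <
        [2,3] "dog" : NP
        [3,4] "with" : ((PP\N)\PP)\NP
    [4,6] S\PP   <
      [4,5] "song" : N/S
      [5,6] "which" : (S\PP)\(N/S)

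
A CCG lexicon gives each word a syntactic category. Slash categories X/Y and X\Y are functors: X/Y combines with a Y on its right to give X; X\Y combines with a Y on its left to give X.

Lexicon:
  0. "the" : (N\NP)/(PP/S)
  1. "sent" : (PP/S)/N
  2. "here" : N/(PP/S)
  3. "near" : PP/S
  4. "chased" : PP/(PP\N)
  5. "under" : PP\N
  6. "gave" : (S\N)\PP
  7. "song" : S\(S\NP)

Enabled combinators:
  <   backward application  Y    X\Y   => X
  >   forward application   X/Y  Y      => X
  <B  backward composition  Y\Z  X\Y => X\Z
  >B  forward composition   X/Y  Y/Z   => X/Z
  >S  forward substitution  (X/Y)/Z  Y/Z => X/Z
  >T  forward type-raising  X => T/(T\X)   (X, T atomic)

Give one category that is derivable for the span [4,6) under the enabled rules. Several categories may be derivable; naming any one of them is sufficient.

[0,8] S   <
  [0,7] S\NP   <B
    [0,4] N\NP   >
      [0,1] "the" : (N\NP)/(PP/S)
      [1,4] PP/S   >
        [1,2] "sent" : (PP/S)/N
        [2,4] N   >
          [2,3] "here" : N/(PP/S)
          [3,4] "near" : PP/S
    [4,7] S\N   <
      [4,6] PP   >
        [4,5] "chased" : PP/(PP\N)
        [5,6] "under" : PP\N
      [6,7] "gave" : (S\N)\PP
  [7,8] "song" : S\(S\NP)

PP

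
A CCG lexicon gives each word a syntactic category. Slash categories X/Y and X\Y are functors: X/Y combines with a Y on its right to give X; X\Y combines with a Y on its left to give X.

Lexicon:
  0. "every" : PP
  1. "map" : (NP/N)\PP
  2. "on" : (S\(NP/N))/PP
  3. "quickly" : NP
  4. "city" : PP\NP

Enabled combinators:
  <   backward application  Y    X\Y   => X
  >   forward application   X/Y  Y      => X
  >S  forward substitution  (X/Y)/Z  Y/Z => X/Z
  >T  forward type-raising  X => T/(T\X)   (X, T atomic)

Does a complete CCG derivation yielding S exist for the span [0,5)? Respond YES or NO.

[0,5] S   <
  [0,2] NP/N   <
    [0,1] "every" : PP
    [1,2] "map" : (NP/N)\PP
  [2,5] S\(NP/N)   >
    [2,3] "on" : (S\(NP/N))/PP
    [3,5] PP   >
      [3,4] PP/(PP\NP)   >T
        [3,4] "quickly" : NP
      [4,5] "city" : PP\NP

YES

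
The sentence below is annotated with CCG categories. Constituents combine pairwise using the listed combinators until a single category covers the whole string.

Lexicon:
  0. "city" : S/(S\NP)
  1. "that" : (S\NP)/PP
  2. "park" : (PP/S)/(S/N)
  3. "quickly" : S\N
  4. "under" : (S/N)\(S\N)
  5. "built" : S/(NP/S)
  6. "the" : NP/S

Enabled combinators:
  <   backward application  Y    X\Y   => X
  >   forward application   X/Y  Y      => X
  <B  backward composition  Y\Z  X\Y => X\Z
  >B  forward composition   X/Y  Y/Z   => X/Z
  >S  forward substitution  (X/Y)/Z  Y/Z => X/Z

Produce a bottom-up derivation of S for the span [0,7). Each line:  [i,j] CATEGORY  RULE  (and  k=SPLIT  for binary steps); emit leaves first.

[0,1] S/(S\NP)  lex  "city"
[1,2] (S\NP)/PP  lex  "that"
[0,2] S/PP  >B  k=1
[2,3] (PP/S)/(S/N)  lex  "park"
[3,4] S\N  lex  "quickly"
[4,5] (S/N)\(S\N)  lex  "under"
[3,5] S/N  <  k=4
[2,5] PP/S  >  k=3
[5,6] S/(NP/S)  lex  "built"
[6,7] NP/S  lex  "the"
[5,7] S  >  k=6
[2,7] PP  >  k=5
[0,7] S  >  k=2

[0,7] S   >
  [0,2] S/PP   >B
    [0,1] "city" : S/(S\NP)
    [1,2] "that" : (S\NP)/PP
  [2,7] PP   >
    [2,5] PP/S   >
      [2,3] "park" : (PP/S)/(S/N)
      [3,5] S/N   <
        [3,4] "quickly" : S\N
        [4,5] "under" : (S/N)\(S\N)
    [5,7] S   >
      [5,6] "built" : S/(NP/S)
      [6,7] "the" : NP/S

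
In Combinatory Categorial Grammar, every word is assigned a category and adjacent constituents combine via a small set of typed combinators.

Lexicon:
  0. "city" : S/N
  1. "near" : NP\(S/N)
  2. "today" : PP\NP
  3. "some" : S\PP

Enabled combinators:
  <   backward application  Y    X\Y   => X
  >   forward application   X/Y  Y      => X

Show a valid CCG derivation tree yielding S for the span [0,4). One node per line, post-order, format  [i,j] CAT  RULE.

[0,1] S/N  lex  "city"
[1,2] NP\(S/N)  lex  "near"
[0,2] NP  <  k=1
[2,3] PP\NP  lex  "today"
[0,3] PP  <  k=2
[3,4] S\PP  lex  "some"
[0,4] S  <  k=3

[0,4] S   <
  [0,3] PP   <
    [0,2] NP   <
      [0,1] "city" : S/N
      [1,2] "near" : NP\(S/N)
    [2,3] "today" : PP\NP
  [3,4] "some" : S\PP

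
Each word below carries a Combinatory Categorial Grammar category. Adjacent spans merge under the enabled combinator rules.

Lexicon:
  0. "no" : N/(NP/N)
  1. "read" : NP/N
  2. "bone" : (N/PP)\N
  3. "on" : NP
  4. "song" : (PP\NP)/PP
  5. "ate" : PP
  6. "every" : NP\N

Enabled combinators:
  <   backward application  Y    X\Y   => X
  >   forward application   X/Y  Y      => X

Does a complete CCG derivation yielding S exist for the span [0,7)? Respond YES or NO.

NO

N/(NP/N) NP/N (N/PP)\N NP (PP\NP)/PP PP NP\N
CKY chart[0,7] = {NP}; S ∉ chart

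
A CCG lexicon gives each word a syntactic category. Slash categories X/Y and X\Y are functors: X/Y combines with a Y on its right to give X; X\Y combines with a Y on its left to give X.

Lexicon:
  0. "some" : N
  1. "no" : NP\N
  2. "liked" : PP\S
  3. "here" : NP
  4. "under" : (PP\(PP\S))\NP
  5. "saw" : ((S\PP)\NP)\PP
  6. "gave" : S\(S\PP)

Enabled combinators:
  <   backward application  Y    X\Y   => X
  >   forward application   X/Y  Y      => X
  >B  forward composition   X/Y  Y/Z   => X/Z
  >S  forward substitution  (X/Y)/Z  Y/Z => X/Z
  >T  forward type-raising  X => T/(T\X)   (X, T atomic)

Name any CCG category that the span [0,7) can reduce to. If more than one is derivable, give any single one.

[0,7] S   <
  [0,6] S\PP   <
    [0,2] NP   <
      [0,1] "some" : N
      [1,2] "no" : NP\N
    [2,6] (S\PP)\NP   <
      [2,5] PP   <
        [2,3] "liked" : PP\S
        [3,5] PP\(PP\S)   <
          [3,4] "here" : NP
          [4,5] "under" : (PP\(PP\S))\NP
      [5,6] "saw" : ((S\PP)\NP)\PP
  [6,7] "gave" : S\(S\PP)

S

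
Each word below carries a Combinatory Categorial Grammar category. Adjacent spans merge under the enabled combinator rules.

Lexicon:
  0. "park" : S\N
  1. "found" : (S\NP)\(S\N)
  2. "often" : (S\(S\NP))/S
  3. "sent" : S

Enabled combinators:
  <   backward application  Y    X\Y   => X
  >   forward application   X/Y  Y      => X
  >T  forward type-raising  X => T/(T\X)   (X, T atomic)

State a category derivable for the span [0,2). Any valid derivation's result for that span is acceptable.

[0,4] S   <
  [0,2] S\NP   <
    [0,1] "park" : S\N
    [1,2] "found" : (S\NP)\(S\N)
  [2,4] S\(S\NP)   >
    [2,3] "often" : (S\(S\NP))/S
    [3,4] "sent" : S

S\NP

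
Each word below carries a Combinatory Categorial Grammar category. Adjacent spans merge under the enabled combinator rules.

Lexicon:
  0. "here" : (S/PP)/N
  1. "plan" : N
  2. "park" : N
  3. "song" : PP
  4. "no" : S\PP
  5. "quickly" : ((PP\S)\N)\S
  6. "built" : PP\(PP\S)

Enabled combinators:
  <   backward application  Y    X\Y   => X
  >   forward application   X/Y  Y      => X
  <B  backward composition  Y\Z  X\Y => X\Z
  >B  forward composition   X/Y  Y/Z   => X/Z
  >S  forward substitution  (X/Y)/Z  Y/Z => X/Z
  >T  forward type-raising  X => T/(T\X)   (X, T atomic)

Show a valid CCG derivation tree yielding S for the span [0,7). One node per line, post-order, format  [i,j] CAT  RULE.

[0,7] S   >
  [0,2] S/PP   >
    [0,1] "here" : (S/PP)/N
    [1,2] "plan" : N
  [2,7] PP   <
    [2,6] PP\S   <
      [2,3] "park" : N
      [3,6] (PP\S)\N   <
        [3,5] S   >
          [3,4] S/(S\PP)   >T
            [3,4] "song" : PP
          [4,5] "no" : S\PP
        [5,6] "quickly" : ((PP\S)\N)\S
    [6,7] "built" : PP\(PP\S)

[0,1] (S/PP)/N  lex  "here"
[1,2] N  lex  "plan"
[0,2] S/PP  >  k=1
[2,3] N  lex  "park"
[3,4] PP  lex  "song"
[3,4] S/(S\PP)  >T
[4,5] S\PP  lex  "no"
[3,5] S  >  k=4
[5,6] ((PP\S)\N)\S  lex  "quickly"
[3,6] (PP\S)\N  <  k=5
[2,6] PP\S  <  k=3
[6,7] PP\(PP\S)  lex  "built"
[2,7] PP  <  k=6
[0,7] S  >  k=2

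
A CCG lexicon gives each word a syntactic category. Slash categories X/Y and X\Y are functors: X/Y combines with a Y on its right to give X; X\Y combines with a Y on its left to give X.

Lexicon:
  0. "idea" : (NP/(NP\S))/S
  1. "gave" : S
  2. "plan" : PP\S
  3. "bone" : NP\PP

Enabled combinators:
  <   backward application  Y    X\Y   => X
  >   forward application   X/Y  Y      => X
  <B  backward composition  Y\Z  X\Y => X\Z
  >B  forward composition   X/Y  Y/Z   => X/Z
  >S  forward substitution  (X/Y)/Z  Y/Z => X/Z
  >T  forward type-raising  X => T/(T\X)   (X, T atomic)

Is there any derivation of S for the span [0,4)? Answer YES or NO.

NO

(NP/(NP\S))/S S PP\S NP\PP
CKY chart[0,4] = {(NP/(NP\S))/(S\NP), N/(N\NP), NP, NP/(NP\NP), PP/(PP\NP), S/(S\NP)}; S ∉ chart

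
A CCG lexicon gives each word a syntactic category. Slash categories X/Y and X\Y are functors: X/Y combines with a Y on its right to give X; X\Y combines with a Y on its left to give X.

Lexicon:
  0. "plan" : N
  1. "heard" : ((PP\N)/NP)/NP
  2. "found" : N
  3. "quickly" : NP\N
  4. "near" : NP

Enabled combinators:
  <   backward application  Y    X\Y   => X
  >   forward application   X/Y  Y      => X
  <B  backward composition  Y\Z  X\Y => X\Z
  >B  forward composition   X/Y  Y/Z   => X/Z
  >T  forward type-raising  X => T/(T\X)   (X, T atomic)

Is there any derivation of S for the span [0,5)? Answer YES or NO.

N ((PP\N)/NP)/NP N NP\N NP
CKY chart[0,5] = {N/(N\PP), NP/(NP\PP), PP, PP/(NP\NP), PP/(PP\PP), S/(S\PP)}; S ∉ chart

NO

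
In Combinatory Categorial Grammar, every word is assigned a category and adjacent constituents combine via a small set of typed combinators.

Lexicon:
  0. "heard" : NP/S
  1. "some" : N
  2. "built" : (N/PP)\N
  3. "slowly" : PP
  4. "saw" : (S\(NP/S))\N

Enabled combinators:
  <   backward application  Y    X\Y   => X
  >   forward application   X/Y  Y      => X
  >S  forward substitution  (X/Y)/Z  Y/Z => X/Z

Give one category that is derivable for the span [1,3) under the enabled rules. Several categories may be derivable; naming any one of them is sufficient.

[0,5] S   <
  [0,1] "heard" : NP/S
  [1,5] S\(NP/S)   <
    [1,4] N   >
      [1,3] N/PP   <
        [1,2] "some" : N
        [2,3] "built" : (N/PP)\N
      [3,4] "slowly" : PP
    [4,5] "saw" : (S\(NP/S))\N

N/PP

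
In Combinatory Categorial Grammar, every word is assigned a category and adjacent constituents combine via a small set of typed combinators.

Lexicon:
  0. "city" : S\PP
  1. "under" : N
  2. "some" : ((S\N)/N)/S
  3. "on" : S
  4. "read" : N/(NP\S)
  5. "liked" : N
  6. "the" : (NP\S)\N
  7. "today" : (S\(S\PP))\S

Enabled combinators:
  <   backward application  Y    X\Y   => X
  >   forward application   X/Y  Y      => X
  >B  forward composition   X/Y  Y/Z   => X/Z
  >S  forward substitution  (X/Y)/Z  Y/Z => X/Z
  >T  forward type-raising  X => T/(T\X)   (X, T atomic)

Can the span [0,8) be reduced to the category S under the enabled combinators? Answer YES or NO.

YES

[0,8] S   <
  [0,1] "city" : S\PP
  [1,8] S\(S\PP)   <
    [1,7] S   <
      [1,2] "under" : N
      [2,7] S\N   >
        [2,4] (S\N)/N   >
          [2,3] "some" : ((S\N)/N)/S
          [3,4] "on" : S
        [4,7] N   >
          [4,5] "read" : N/(NP\S)
          [5,7] NP\S   <
            [5,6] "liked" : N
            [6,7] "the" : (NP\S)\N
    [7,8] "today" : (S\(S\PP))\S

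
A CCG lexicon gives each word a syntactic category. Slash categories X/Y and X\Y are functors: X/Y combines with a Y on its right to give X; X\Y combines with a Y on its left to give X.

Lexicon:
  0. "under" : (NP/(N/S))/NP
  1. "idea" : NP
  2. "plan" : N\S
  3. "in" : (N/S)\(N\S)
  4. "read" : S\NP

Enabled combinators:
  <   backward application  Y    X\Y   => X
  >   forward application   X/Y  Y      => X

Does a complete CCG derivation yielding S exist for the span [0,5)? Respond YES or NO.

YES

[0,5] S   <
  [0,4] NP   >
    [0,2] NP/(N/S)   >
      [0,1] "under" : (NP/(N/S))/NP
      [1,2] "idea" : NP
    [2,4] N/S   <
      [2,3] "plan" : N\S
      [3,4] "in" : (N/S)\(N\S)
  [4,5] "read" : S\NP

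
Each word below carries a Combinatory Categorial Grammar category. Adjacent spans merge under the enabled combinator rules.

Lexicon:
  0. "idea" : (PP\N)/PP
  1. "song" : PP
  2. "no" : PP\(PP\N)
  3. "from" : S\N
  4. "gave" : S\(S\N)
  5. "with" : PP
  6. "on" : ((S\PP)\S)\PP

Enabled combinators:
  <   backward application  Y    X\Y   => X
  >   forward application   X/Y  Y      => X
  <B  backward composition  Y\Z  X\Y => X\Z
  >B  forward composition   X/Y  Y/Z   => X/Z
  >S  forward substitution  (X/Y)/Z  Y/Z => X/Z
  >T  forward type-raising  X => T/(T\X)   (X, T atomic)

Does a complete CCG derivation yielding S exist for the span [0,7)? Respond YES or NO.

[0,7] S   <
  [0,3] PP   <
    [0,2] PP\N   >
      [0,1] "idea" : (PP\N)/PP
      [1,2] "song" : PP
    [2,3] "no" : PP\(PP\N)
  [3,7] S\PP   <
    [3,5] S   <
      [3,4] "from" : S\N
      [4,5] "gave" : S\(S\N)
    [5,7] (S\PP)\S   <
      [5,6] "with" : PP
      [6,7] "on" : ((S\PP)\S)\PP

YES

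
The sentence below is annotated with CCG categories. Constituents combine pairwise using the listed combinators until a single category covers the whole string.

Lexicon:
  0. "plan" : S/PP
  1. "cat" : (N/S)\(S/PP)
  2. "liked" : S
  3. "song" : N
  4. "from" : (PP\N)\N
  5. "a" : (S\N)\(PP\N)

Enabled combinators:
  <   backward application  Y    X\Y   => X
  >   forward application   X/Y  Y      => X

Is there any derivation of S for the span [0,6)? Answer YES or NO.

YES

[0,6] S   <
  [0,3] N   >
    [0,2] N/S   <
      [0,1] "plan" : S/PP
      [1,2] "cat" : (N/S)\(S/PP)
    [2,3] "liked" : S
  [3,6] S\N   <
    [3,5] PP\N   <
      [3,4] "song" : N
      [4,5] "from" : (PP\N)\N
    [5,6] "a" : (S\N)\(PP\N)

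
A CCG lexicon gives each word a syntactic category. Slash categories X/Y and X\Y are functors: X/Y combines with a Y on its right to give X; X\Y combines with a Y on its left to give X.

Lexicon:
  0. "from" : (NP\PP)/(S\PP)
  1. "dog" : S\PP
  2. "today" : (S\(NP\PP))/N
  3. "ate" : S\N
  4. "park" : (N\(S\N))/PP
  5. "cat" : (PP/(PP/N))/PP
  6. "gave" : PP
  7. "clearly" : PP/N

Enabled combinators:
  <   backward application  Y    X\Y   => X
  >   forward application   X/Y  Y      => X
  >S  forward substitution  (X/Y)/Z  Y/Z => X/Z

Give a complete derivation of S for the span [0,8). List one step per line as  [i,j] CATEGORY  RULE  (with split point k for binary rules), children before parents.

[0,8] S   <
  [0,2] NP\PP   >
    [0,1] "from" : (NP\PP)/(S\PP)
    [1,2] "dog" : S\PP
  [2,8] S\(NP\PP)   >
    [2,3] "today" : (S\(NP\PP))/N
    [3,8] N   <
      [3,4] "ate" : S\N
      [4,8] N\(S\N)   >
        [4,5] "park" : (N\(S\N))/PP
        [5,8] PP   >
          [5,7] PP/(PP/N)   >
            [5,6] "cat" : (PP/(PP/N))/PP
            [6,7] "gave" : PP
          [7,8] "clearly" : PP/N

[0,1] (NP\PP)/(S\PP)  lex  "from"
[1,2] S\PP  lex  "dog"
[0,2] NP\PP  >  k=1
[2,3] (S\(NP\PP))/N  lex  "today"
[3,4] S\N  lex  "ate"
[4,5] (N\(S\N))/PP  lex  "park"
[5,6] (PP/(PP/N))/PP  lex  "cat"
[6,7] PP  lex  "gave"
[5,7] PP/(PP/N)  >  k=6
[7,8] PP/N  lex  "clearly"
[5,8] PP  >  k=7
[4,8] N\(S\N)  >  k=5
[3,8] N  <  k=4
[2,8] S\(NP\PP)  >  k=3
[0,8] S  <  k=2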